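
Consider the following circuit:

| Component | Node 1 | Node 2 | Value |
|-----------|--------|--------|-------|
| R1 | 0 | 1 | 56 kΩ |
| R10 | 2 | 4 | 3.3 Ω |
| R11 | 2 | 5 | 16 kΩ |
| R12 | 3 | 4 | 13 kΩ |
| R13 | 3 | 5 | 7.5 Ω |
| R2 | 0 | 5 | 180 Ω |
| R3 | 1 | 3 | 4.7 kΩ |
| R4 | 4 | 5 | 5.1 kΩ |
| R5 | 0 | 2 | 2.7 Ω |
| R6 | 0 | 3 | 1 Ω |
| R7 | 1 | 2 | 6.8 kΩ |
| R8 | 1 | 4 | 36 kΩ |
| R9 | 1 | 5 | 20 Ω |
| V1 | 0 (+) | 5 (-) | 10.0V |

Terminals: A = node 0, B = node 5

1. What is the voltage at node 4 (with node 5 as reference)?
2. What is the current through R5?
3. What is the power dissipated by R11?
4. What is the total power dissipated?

Nodal analysis, taking node 5 as the 0 V reference.
Source V1 fixes V_0 = 10 V.
KCL at each unknown node (sum of currents leaving = 0; resistances in Ω):
  Node 1: (V_1 - 10)/56000 + (V_1 - V_3)/4700 + (V_1 - V_2)/6800 + (V_1 - V_4)/36000 + (V_1 - 0)/20 = 0
  Node 2: (V_2 - 10)/2.7 + (V_2 - V_1)/6800 + (V_2 - V_4)/3.3 + (V_2 - 0)/16000 = 0
  Node 3: (V_3 - V_1)/4700 + (V_3 - 10)/1 + (V_3 - V_4)/13000 + (V_3 - 0)/7.5 = 0
  Node 4: (V_4 - 0)/5100 + (V_4 - V_1)/36000 + (V_4 - V_2)/3.3 + (V_4 - V_3)/13000 = 0
Collecting terms (coefficients in siemens):
  0.05041·V_1 - 0.0001471·V_2 - 0.0002128·V_3 - 0.00002778·V_4 = 0.0001786
  0.6736·V_2 - 0.0001471·V_1 - 0.303·V_4 = 3.704
  1.134·V_3 - 0.0002128·V_1 - 0.00007692·V_4 = 10
  0.3033·V_4 - 0.00002778·V_1 - 0.303·V_2 - 0.00007692·V_3 = 0
Solving these 4 simultaneous equations (Gaussian elimination) gives:
  V_1 = 0.07542 V, V_2 = 9.988 V, V_3 = 8.822 V, V_4 = 9.98 V
Part 1:
  Read off the nodal solution: V_4 = 9.98 V
Part 2:
  I_R5 = (V_0 - V_2)/R5 = (10 - 9.988)/2.7 = 0.004403 A
  Magnitude: I_R5 = 0.004403 A
Part 3:
  I_R11 = (V_2 - V_5)/R11 = (9.988 - 0)/16000 = 0.0006243 A
  P_R11 = I_R11² × R11 = (0.0006243)² × 16000 = 0.006235 W
Part 4:
  Power in each resistor, P = (ΔV)²/R:
    P_R1 = (10 - 0.07542)²/56000 = 0.001759 W
    P_R2 = (10 - 0)²/180 = 0.5556 W
    P_R3 = (0.07542 - 8.822)²/4700 = 0.01628 W
    P_R4 = (9.98 - 0)²/5100 = 0.01953 W
    P_R5 = (10 - 9.988)²/2.7 = 0.00005235 W
    P_R6 = (10 - 8.822)²/1 = 1.388 W
    P_R7 = (0.07542 - 9.988)²/6800 = 0.01445 W
    P_R8 = (0.07542 - 9.98)²/36000 = 0.002725 W
    P_R9 = (0.07542 - 0)²/20 = 0.0002844 W
    P_R10 = (9.988 - 9.98)²/3.3 = 0.00001778 W
    P_R11 = (9.988 - 0)²/16000 = 0.006235 W
    P_R12 = (8.822 - 9.98)²/13000 = 0.0001032 W
    P_R13 = (8.822 - 0)²/7.5 = 10.38 W
  P_total = P_R1 + P_R2 + P_R3 + P_R4 + P_R5 + P_R6 + P_R7 + P_R8 + P_R9 + P_R10 + P_R11 + P_R12 + P_R13 = 12.38 W

Final answers:
1. V_4 = 9.98 V
2. I_R5 = 0.004403 A
3. P_R11 = 0.006235 W
4. P_total = 12.38 W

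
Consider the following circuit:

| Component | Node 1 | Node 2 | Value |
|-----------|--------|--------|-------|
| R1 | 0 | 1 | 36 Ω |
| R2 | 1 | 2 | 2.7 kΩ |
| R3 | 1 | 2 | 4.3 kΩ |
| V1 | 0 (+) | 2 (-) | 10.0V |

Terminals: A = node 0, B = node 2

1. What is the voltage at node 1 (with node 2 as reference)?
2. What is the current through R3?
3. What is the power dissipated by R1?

Nodal analysis, taking node 2 as the 0 V reference.
Source V1 fixes V_0 = 10 V.
KCL at each unknown node (sum of currents leaving = 0; resistances in Ω):
  Node 1: (V_1 - 10)/36 + (V_1 - 0)/2700 + (V_1 - 0)/4300 = 0
Collecting terms: 0.02838 × V_1 = 0.2778  =>  V_1 = 9.788 V
Part 1:
  Read off the nodal solution: V_1 = 9.788 V
Part 2:
  I_R3 = (V_1 - V_2)/R3 = (9.788 - 0)/4300 = 0.002276 A
  Magnitude: I_R3 = 0.002276 A
Part 3:
  I_R1 = (V_0 - V_1)/R1 = (10 - 9.788)/36 = 0.005901 A
  P_R1 = I_R1² × R1 = (0.005901)² × 36 = 0.001254 W

Final answers:
1. V_1 = 9.788 V
2. I_R3 = 0.002276 A
3. P_R1 = 0.001254 W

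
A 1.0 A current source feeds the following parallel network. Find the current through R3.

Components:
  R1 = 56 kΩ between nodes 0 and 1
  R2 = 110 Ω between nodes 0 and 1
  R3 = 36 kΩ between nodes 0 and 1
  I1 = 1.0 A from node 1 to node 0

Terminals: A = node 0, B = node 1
All resistors sit directly between nodes 0 and 1, so they are in parallel and share one voltage V; the full source current 1 A splits among them.
1/R_par = 1/56000 + 1/110 + 1/36000 = 0.009137 S  =>  R_par = 109.5 Ω
V = I × R_par = 1 × 109.5 = 109.5 V
I_R3 = V/R3 = 109.5/36000 = 0.00304 A

Final answer: 0.00304 A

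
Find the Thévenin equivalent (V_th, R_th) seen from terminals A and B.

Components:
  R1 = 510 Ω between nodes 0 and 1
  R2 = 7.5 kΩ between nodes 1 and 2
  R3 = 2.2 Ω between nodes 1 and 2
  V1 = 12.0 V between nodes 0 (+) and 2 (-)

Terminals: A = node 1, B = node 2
Step 1 — V_th is the open-circuit voltage V_A - V_B (nothing connected across the terminals).
Nodal analysis, taking node 2 as the 0 V reference.
Source V1 fixes V_0 = 12 V.
KCL at each unknown node (sum of currents leaving = 0; resistances in Ω):
  Node 1: (V_1 - 12)/510 + (V_1 - 0)/7500 + (V_1 - 0)/2.2 = 0
Collecting terms: 0.4566 × V_1 = 0.02353  =>  V_1 = 0.05153 V
V_th = V_1 - V_2 = 0.05153 - 0 = 0.05153 V
Step 2 — R_th: zero the source — replace V1 by a short circuit (node 2 merges into node 0) — and find the resistance seen between A (node 1) and B (node 0).
Reduce the network between node 1 (A) and node 0 (B) by series/parallel combination:
  Rp1 = R1 ‖ R2 ‖ R3 (parallel, all between nodes 0 and 1) = 1/(1/510 + 1/7500 + 1/2.2) = 2.19 Ω
R_th = 2.19 Ω

Final answer: V_th = 0.05153 V, R_th = 2.19 Ω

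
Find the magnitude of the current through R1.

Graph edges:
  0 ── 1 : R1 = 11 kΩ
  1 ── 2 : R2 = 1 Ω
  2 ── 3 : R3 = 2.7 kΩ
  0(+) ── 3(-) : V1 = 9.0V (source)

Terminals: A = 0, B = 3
Nodal analysis, taking node 3 as the 0 V reference.
Source V1 fixes V_0 = 9 V.
KCL at each unknown node (sum of currents leaving = 0; resistances in Ω):
  Node 1: (V_1 - 9)/11000 + (V_1 - V_2)/1 = 0
  Node 2: (V_2 - V_1)/1 + (V_2 - 0)/2700 = 0
Collecting terms (coefficients in siemens):
  1·V_1 - 1·V_2 = 0.0008182
  1·V_2 - 1·V_1 = 0
Determinant D = (1)(1) - (-1)(-1) = 0.0004613
V_1 = [(0.0008182)(1) - (-1)(0)]/D = 1.774 V
V_2 = [(1)(0) - (0.0008182)(-1)]/D = 1.774 V
I_R1 = (V_0 - V_1)/R1 = (9 - 1.774)/11000 = 0.0006569 A
|I_R1| = 0.0006569 A

Final answer: |I_R1| = 0.0006569 A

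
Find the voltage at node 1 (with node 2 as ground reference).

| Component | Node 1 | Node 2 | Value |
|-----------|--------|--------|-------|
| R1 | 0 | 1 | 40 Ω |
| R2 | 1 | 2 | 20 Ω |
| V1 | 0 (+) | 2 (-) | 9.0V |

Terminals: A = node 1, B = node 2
Nodal analysis, taking node 2 as the 0 V reference.
Source V1 fixes V_0 = 9 V.
KCL at each unknown node (sum of currents leaving = 0; resistances in Ω):
  Node 1: (V_1 - 9)/40 + (V_1 - 0)/20 = 0
Collecting terms: 0.075 × V_1 = 0.225  =>  V_1 = 3 V
The requested potential is V_1 = 3 V.

Final answer: V_1 = 3 V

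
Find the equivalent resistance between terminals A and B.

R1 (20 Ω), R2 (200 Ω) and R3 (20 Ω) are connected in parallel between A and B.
Reduce the network between node 0 (A) and node 1 (B) by series/parallel combination:
  Rp1 = R1 ‖ R2 ‖ R3 (parallel, all between nodes 0 and 1) = 1/(1/20 + 1/200 + 1/20) = 9.524 Ω
R_eq = 9.524 Ω

Final answer: 9.524 Ω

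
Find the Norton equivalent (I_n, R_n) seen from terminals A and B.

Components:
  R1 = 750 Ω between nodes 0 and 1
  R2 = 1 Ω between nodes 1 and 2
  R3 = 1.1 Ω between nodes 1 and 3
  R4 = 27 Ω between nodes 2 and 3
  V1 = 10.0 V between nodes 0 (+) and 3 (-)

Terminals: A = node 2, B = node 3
Find the Thévenin equivalent first; then I_n = V_th/R_th and R_n = R_th.
Step 1 — V_th is the open-circuit voltage V_A - V_B (nothing connected across the terminals).
Nodal analysis, taking node 3 as the 0 V reference.
Source V1 fixes V_0 = 10 V.
KCL at each unknown node (sum of currents leaving = 0; resistances in Ω):
  Node 1: (V_1 - 10)/750 + (V_1 - V_2)/1 + (V_1 - 0)/1.1 = 0
  Node 2: (V_2 - V_1)/1 + (V_2 - 0)/27 = 0
Collecting terms (coefficients in siemens):
  1.91·V_1 - 1·V_2 = 0.01333
  1.037·V_2 - 1·V_1 = 0
Determinant D = (1.91)(1.037) - (-1)(-1) = 0.9812
V_1 = [(0.01333)(1.037) - (-1)(0)]/D = 0.01409 V
V_2 = [(1.91)(0) - (0.01333)(-1)]/D = 0.01359 V
V_th = V_2 - V_3 = 0.01359 - 0 = 0.01359 V
Step 2 — R_th: zero the source — replace V1 by a short circuit (node 3 merges into node 0) — and find the resistance seen between A (node 2) and B (node 0).
Reduce the network between node 2 (A) and node 0 (B) by series/parallel combination:
  Rp1 = R1 ‖ R3 (parallel, both between nodes 0 and 1) = 1/(1/750 + 1/1.1) = 1.098 Ω
  Rs1 = R2 + Rp1 (series, joined only at node 1) = 1 + 1.098 = 2.098 Ω
  Rp2 = R4 ‖ Rs1 (parallel, both between nodes 0 and 2) = 1/(1/27 + 1/2.098) = 1.947 Ω
R_th = 1.947 Ω
I_n = V_th/R_th = 0.01359/1.947 = 0.006979 A, and R_n = R_th = 1.947 Ω

Final answer: I_n = 0.006979 A, R_n = 1.947 Ω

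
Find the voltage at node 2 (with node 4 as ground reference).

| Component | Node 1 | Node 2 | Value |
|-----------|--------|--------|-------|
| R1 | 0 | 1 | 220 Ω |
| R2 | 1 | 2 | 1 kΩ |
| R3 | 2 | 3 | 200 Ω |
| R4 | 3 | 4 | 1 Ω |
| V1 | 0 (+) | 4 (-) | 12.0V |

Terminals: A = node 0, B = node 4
Nodal analysis, taking node 4 as the 0 V reference.
Source V1 fixes V_0 = 12 V.
KCL at each unknown node (sum of currents leaving = 0; resistances in Ω):
  Node 1: (V_1 - 12)/220 + (V_1 - V_2)/1000 = 0
  Node 2: (V_2 - V_1)/1000 + (V_2 - V_3)/200 = 0
  Node 3: (V_3 - V_2)/200 + (V_3 - 0)/1 = 0
Collecting terms (coefficients in siemens):
  0.005545·V_1 - 0.001·V_2 = 0.05455
  0.006·V_2 - 0.001·V_1 - 0.005·V_3 = 0
  1.005·V_3 - 0.005·V_2 = 0
Solving these 3 simultaneous equations (Gaussian elimination) gives:
  V_1 = 10.14 V, V_2 = 1.697 V, V_3 = 0.008445 V
The requested potential is V_2 = 1.697 V.

Final answer: V_2 = 1.697 V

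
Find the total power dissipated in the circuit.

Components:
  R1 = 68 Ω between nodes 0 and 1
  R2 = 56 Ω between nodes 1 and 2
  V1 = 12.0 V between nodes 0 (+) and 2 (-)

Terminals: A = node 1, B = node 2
Nodal analysis, taking node 2 as the 0 V reference.
Source V1 fixes V_0 = 12 V.
KCL at each unknown node (sum of currents leaving = 0; resistances in Ω):
  Node 1: (V_1 - 12)/68 + (V_1 - 0)/56 = 0
Collecting terms: 0.03256 × V_1 = 0.1765  =>  V_1 = 5.419 V
Power in each resistor, P = (ΔV)²/R:
  P_R1 = (12 - 5.419)²/68 = 0.6368 W
  P_R2 = (5.419 - 0)²/56 = 0.5245 W
P_total = P_R1 + P_R2 = 1.161 W

Final answer: 1.161 W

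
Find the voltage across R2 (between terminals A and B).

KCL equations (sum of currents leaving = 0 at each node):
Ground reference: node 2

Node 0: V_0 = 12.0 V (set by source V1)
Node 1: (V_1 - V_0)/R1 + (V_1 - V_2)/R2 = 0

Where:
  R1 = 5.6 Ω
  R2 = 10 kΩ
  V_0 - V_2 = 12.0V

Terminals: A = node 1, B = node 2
R1 and R2 are in series across V1 (node 0 → node 1 → node 2), and the output A–B is taken across R2, so this is a voltage divider.
Series current: I = V1/(R1 + R2) = 12/(5.6 + 10000) = 12/10010 = 0.001199 A
V_R2 = I × R2 = V1 × R2/(R1 + R2) = 12 × 10000/10010 = 11.99 V

Final answer: 11.99 V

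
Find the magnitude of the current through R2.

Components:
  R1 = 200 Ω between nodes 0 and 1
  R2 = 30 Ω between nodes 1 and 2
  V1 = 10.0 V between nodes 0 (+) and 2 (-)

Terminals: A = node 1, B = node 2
Nodal analysis, taking node 2 as the 0 V reference.
Source V1 fixes V_0 = 10 V.
KCL at each unknown node (sum of currents leaving = 0; resistances in Ω):
  Node 1: (V_1 - 10)/200 + (V_1 - 0)/30 = 0
Collecting terms: 0.03833 × V_1 = 0.05  =>  V_1 = 1.304 V
I_R2 = (V_1 - V_2)/R2 = (1.304 - 0)/30 = 0.04348 A
|I_R2| = 0.04348 A

Final answer: |I_R2| = 0.04348 A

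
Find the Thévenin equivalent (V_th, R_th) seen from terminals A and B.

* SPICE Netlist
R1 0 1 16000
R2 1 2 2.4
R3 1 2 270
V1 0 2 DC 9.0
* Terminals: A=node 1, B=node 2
Step 1 — V_th is the open-circuit voltage V_A - V_B (nothing connected across the terminals).
Nodal analysis, taking node 2 as the 0 V reference.
Source V1 fixes V_0 = 9 V.
KCL at each unknown node (sum of currents leaving = 0; resistances in Ω):
  Node 1: (V_1 - 9)/16000 + (V_1 - 0)/2.4 + (V_1 - 0)/270 = 0
Collecting terms: 0.4204 × V_1 = 0.0005625  =>  V_1 = 0.001338 V
V_th = V_1 - V_2 = 0.001338 - 0 = 0.001338 V
Step 2 — R_th: zero the source — replace V1 by a short circuit (node 2 merges into node 0) — and find the resistance seen between A (node 1) and B (node 0).
Reduce the network between node 1 (A) and node 0 (B) by series/parallel combination:
  Rp1 = R1 ‖ R2 ‖ R3 (parallel, all between nodes 0 and 1) = 1/(1/16000 + 1/2.4 + 1/270) = 2.379 Ω
R_th = 2.379 Ω

Final answer: V_th = 0.001338 V, R_th = 2.379 Ω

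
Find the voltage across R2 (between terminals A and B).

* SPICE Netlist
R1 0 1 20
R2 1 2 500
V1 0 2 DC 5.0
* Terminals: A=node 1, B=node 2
R1 and R2 are in series across V1 (node 0 → node 1 → node 2), and the output A–B is taken across R2, so this is a voltage divider.
Series current: I = V1/(R1 + R2) = 5/(20 + 500) = 5/520 = 0.009615 A
V_R2 = I × R2 = V1 × R2/(R1 + R2) = 5 × 500/520 = 4.808 V

Final answer: 4.808 V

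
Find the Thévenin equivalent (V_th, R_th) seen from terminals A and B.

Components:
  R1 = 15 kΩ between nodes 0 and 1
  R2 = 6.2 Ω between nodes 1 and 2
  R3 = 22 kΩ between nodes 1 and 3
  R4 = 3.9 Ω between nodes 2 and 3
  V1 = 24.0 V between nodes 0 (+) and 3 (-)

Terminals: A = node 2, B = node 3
Step 1 — V_th is the open-circuit voltage V_A - V_B (nothing connected across the terminals).
Nodal analysis, taking node 3 as the 0 V reference.
Source V1 fixes V_0 = 24 V.
KCL at each unknown node (sum of currents leaving = 0; resistances in Ω):
  Node 1: (V_1 - 24)/15000 + (V_1 - V_2)/6.2 + (V_1 - 0)/22000 = 0
  Node 2: (V_2 - V_1)/6.2 + (V_2 - 0)/3.9 = 0
Collecting terms (coefficients in siemens):
  0.1614·V_1 - 0.1613·V_2 = 0.0016
  0.4177·V_2 - 0.1613·V_1 = 0
Determinant D = (0.1614)(0.4177) - (-0.1613)(-0.1613) = 0.0414
V_1 = [(0.0016)(0.4177) - (-0.1613)(0)]/D = 0.01614 V
V_2 = [(0.1614)(0) - (0.0016)(-0.1613)]/D = 0.006233 V
V_th = V_2 - V_3 = 0.006233 - 0 = 0.006233 V
Step 2 — R_th: zero the source — replace V1 by a short circuit (node 3 merges into node 0) — and find the resistance seen between A (node 2) and B (node 0).
Reduce the network between node 2 (A) and node 0 (B) by series/parallel combination:
  Rp1 = R1 ‖ R3 (parallel, both between nodes 0 and 1) = 1/(1/15000 + 1/22000) = 8919 Ω
  Rs1 = R2 + Rp1 (series, joined only at node 1) = 6.2 + 8919 = 8925 Ω
  Rp2 = R4 ‖ Rs1 (parallel, both between nodes 0 and 2) = 1/(1/3.9 + 1/8925) = 3.898 Ω
R_th = 3.898 Ω

Final answer: V_th = 0.006233 V, R_th = 3.898 Ω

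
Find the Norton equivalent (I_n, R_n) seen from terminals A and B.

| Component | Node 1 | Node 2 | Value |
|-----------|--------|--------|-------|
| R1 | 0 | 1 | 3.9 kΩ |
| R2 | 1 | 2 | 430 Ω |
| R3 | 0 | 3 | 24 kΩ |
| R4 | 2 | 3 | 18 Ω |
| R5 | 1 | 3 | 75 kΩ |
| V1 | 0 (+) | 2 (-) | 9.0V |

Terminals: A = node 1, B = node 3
Find the Thévenin equivalent first; then I_n = V_th/R_th and R_n = R_th.
Step 1 — V_th is the open-circuit voltage V_A - V_B (nothing connected across the terminals).
Nodal analysis, taking node 2 as the 0 V reference.
Source V1 fixes V_0 = 9 V.
KCL at each unknown node (sum of currents leaving = 0; resistances in Ω):
  Node 1: (V_1 - 9)/3900 + (V_1 - 0)/430 + (V_1 - V_3)/75000 = 0
  Node 3: (V_3 - 9)/24000 + (V_3 - 0)/18 + (V_3 - V_1)/75000 = 0
Collecting terms (coefficients in siemens):
  0.002595·V_1 - 0.00001333·V_3 = 0.002308
  0.05561·V_3 - 0.00001333·V_1 = 0.000375
Determinant D = (0.002595)(0.05561) - (-0.00001333)(-0.00001333) = 0.0001443
V_1 = [(0.002308)(0.05561) - (-0.00001333)(0.000375)]/D = 0.8892 V
V_3 = [(0.002595)(0.000375) - (0.002308)(-0.00001333)]/D = 0.006957 V
V_th = V_1 - V_3 = 0.8892 - 0.006957 = 0.8823 V
Step 2 — R_th: zero the source — replace V1 by a short circuit (node 2 merges into node 0) — and find the resistance seen between A (node 1) and B (node 3).
Reduce the network between node 1 (A) and node 3 (B) by series/parallel combination:
  Rp1 = R1 ‖ R2 (parallel, both between nodes 0 and 1) = 1/(1/3900 + 1/430) = 387.3 Ω
  Rp2 = R3 ‖ R4 (parallel, both between nodes 0 and 3) = 1/(1/24000 + 1/18) = 17.99 Ω
  Rs1 = Rp1 + Rp2 (series, joined only at node 0) = 387.3 + 17.99 = 405.3 Ω
  Rp3 = R5 ‖ Rs1 (parallel, both between nodes 1 and 3) = 1/(1/75000 + 1/405.3) = 403.1 Ω
R_th = 403.1 Ω
I_n = V_th/R_th = 0.8823/403.1 = 0.002189 A, and R_n = R_th = 403.1 Ω

Final answer: I_n = 0.002189 A, R_n = 403.1 Ω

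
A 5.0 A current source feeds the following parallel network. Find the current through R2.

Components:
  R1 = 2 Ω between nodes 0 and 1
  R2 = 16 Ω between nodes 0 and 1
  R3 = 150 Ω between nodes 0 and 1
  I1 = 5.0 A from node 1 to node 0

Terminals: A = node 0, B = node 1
All resistors sit directly between nodes 0 and 1, so they are in parallel and share one voltage V; the full source current 5 A splits among them.
1/R_par = 1/2 + 1/16 + 1/150 = 0.5692 S  =>  R_par = 1.757 Ω
V = I × R_par = 5 × 1.757 = 8.785 V
I_R2 = V/R2 = 8.785/16 = 0.549 A

Final answer: 0.549 A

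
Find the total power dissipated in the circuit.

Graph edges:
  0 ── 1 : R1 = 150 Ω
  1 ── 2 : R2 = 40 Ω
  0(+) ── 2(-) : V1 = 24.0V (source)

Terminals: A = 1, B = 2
Nodal analysis, taking node 2 as the 0 V reference.
Source V1 fixes V_0 = 24 V.
KCL at each unknown node (sum of currents leaving = 0; resistances in Ω):
  Node 1: (V_1 - 24)/150 + (V_1 - 0)/40 = 0
Collecting terms: 0.03167 × V_1 = 0.16  =>  V_1 = 5.053 V
Power in each resistor, P = (ΔV)²/R:
  P_R1 = (24 - 5.053)²/150 = 2.393 W
  P_R2 = (5.053 - 0)²/40 = 0.6382 W
P_total = P_R1 + P_R2 = 3.032 W

Final answer: 3.032 W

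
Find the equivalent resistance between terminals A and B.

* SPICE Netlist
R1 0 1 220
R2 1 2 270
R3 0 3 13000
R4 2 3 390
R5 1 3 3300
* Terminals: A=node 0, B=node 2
The network is not a plain series/parallel combination. Inject a 1 A test current into terminal A (node 0) and return it from terminal B (node 2); then R_eq = V_A / (1 A).
Nodal analysis, taking node 2 as the 0 V reference.
Current source I_test pushes 1 A into node 0 and draws it out of node 2.
KCL at each unknown node (sum of currents leaving = 0; resistances in Ω):
  Node 0: (V_0 - V_1)/220 + (V_0 - V_3)/13000 - 1 = 0
  Node 1: (V_1 - V_0)/220 + (V_1 - 0)/270 + (V_1 - V_3)/3300 = 0
  Node 3: (V_3 - V_0)/13000 + (V_3 - V_1)/3300 + (V_3 - 0)/390 = 0
Collecting terms (coefficients in siemens):
  0.004622·V_0 - 0.004545·V_1 - 0.00007692·V_3 = 1
  0.008552·V_1 - 0.004545·V_0 - 0.000303·V_3 = 0
  0.002944·V_3 - 0.00007692·V_0 - 0.000303·V_1 = 0
Solving these 3 simultaneous equations (Gaussian elimination) gives:
  V_0 = 457.2 V, V_1 = 244.3 V, V_3 = 37.09 V
R_eq = V_0 / 1 A = 457.2 Ω

Final answer: 457.2 Ω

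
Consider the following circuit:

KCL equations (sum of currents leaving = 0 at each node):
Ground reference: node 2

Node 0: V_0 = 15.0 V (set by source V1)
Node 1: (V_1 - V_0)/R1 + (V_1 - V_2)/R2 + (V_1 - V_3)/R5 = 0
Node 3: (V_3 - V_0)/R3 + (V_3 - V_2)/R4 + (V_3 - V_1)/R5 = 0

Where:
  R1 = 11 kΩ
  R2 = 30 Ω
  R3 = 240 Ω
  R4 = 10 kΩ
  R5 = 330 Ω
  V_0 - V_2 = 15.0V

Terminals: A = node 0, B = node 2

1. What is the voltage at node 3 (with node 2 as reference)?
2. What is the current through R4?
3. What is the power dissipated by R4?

Nodal analysis, taking node 2 as the 0 V reference.
Source V1 fixes V_0 = 15 V.
KCL at each unknown node (sum of currents leaving = 0; resistances in Ω):
  Node 1: (V_1 - 15)/11000 + (V_1 - 0)/30 + (V_1 - V_3)/330 = 0
  Node 3: (V_3 - 15)/240 + (V_3 - 0)/10000 + (V_3 - V_1)/330 = 0
Collecting terms (coefficients in siemens):
  0.03645·V_1 - 0.00303·V_3 = 0.001364
  0.007297·V_3 - 0.00303·V_1 = 0.0625
Determinant D = (0.03645)(0.007297) - (-0.00303)(-0.00303) = 0.0002568
V_1 = [(0.001364)(0.007297) - (-0.00303)(0.0625)]/D = 0.7762 V
V_3 = [(0.03645)(0.0625) - (0.001364)(-0.00303)]/D = 8.888 V
Part 1:
  Read off the nodal solution: V_3 = 8.888 V
Part 2:
  I_R4 = (V_2 - V_3)/R4 = (0 - 8.888)/10000 = -0.0008888 A
  Magnitude: I_R4 = 0.0008888 A
Part 3:
  I_R4 = (V_2 - V_3)/R4 = (0 - 8.888)/10000 = -0.0008888 A
  P_R4 = I_R4² × R4 = (-0.0008888)² × 10000 = 0.007899 W

Final answers:
1. V_3 = 8.888 V
2. I_R4 = 0.0008888 A
3. P_R4 = 0.007899 W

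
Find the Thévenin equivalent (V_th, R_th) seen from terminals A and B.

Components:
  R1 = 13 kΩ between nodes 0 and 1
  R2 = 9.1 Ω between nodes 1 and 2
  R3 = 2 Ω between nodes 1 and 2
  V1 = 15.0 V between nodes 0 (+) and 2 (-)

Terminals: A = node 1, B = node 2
Step 1 — V_th is the open-circuit voltage V_A - V_B (nothing connected across the terminals).
Nodal analysis, taking node 2 as the 0 V reference.
Source V1 fixes V_0 = 15 V.
KCL at each unknown node (sum of currents leaving = 0; resistances in Ω):
  Node 1: (V_1 - 15)/13000 + (V_1 - 0)/9.1 + (V_1 - 0)/2 = 0
Collecting terms: 0.61 × V_1 = 0.001154  =>  V_1 = 0.001892 V
V_th = V_1 - V_2 = 0.001892 - 0 = 0.001892 V
Step 2 — R_th: zero the source — replace V1 by a short circuit (node 2 merges into node 0) — and find the resistance seen between A (node 1) and B (node 0).
Reduce the network between node 1 (A) and node 0 (B) by series/parallel combination:
  Rp1 = R1 ‖ R2 ‖ R3 (parallel, all between nodes 0 and 1) = 1/(1/13000 + 1/9.1 + 1/2) = 1.639 Ω
R_th = 1.639 Ω

Final answer: V_th = 0.001892 V, R_th = 1.639 Ω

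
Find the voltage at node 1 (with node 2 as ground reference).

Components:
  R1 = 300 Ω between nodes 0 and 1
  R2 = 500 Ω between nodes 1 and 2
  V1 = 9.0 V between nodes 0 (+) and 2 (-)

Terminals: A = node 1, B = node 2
Nodal analysis, taking node 2 as the 0 V reference.
Source V1 fixes V_0 = 9 V.
KCL at each unknown node (sum of currents leaving = 0; resistances in Ω):
  Node 1: (V_1 - 9)/300 + (V_1 - 0)/500 = 0
Collecting terms: 0.005333 × V_1 = 0.03  =>  V_1 = 5.625 V
The requested potential is V_1 = 5.625 V.

Final answer: V_1 = 5.625 V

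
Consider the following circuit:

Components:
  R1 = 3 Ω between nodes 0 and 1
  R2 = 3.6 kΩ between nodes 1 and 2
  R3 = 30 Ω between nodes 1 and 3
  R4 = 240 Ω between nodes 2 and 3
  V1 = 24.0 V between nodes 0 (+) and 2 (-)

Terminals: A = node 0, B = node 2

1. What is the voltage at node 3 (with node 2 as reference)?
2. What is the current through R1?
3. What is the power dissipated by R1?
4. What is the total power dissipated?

Nodal analysis, taking node 2 as the 0 V reference.
Source V1 fixes V_0 = 24 V.
KCL at each unknown node (sum of currents leaving = 0; resistances in Ω):
  Node 1: (V_1 - 24)/3 + (V_1 - 0)/3600 + (V_1 - V_3)/30 = 0
  Node 3: (V_3 - V_1)/30 + (V_3 - 0)/240 = 0
Collecting terms (coefficients in siemens):
  0.3669·V_1 - 0.03333·V_3 = 8
  0.0375·V_3 - 0.03333·V_1 = 0
Determinant D = (0.3669)(0.0375) - (-0.03333)(-0.03333) = 0.01265
V_1 = [(8)(0.0375) - (-0.03333)(0)]/D = 23.72 V
V_3 = [(0.3669)(0) - (8)(-0.03333)]/D = 21.08 V
Part 1:
  Read off the nodal solution: V_3 = 21.08 V
Part 2:
  I_R1 = (V_0 - V_1)/R1 = (24 - 23.72)/3 = 0.09443 A
  Magnitude: I_R1 = 0.09443 A
Part 3:
  I_R1 = (V_0 - V_1)/R1 = (24 - 23.72)/3 = 0.09443 A
  P_R1 = I_R1² × R1 = (0.09443)² × 3 = 0.02675 W
Part 4:
  Power in each resistor, P = (ΔV)²/R:
    P_R1 = (24 - 23.72)²/3 = 0.02675 W
    P_R2 = (23.72 - 0)²/3600 = 0.1562 W
    P_R3 = (23.72 - 21.08)²/30 = 0.2315 W
    P_R4 = (0 - 21.08)²/240 = 1.852 W
  P_total = P_R1 + P_R2 + P_R3 + P_R4 = 2.266 W

Final answers:
1. V_3 = 21.08 V
2. I_R1 = 0.09443 A
3. P_R1 = 0.02675 W
4. P_total = 2.266 W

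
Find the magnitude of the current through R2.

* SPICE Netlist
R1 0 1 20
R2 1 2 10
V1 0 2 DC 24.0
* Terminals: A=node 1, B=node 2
Nodal analysis, taking node 2 as the 0 V reference.
Source V1 fixes V_0 = 24 V.
KCL at each unknown node (sum of currents leaving = 0; resistances in Ω):
  Node 1: (V_1 - 24)/20 + (V_1 - 0)/10 = 0
Collecting terms: 0.15 × V_1 = 1.2  =>  V_1 = 8 V
I_R2 = (V_1 - V_2)/R2 = (8 - 0)/10 = 0.8 A
|I_R2| = 0.8 A

Final answer: |I_R2| = 0.8 A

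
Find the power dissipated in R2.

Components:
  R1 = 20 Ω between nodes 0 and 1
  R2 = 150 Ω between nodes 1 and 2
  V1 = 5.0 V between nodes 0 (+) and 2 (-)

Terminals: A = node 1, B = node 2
Nodal analysis, taking node 2 as the 0 V reference.
Source V1 fixes V_0 = 5 V.
KCL at each unknown node (sum of currents leaving = 0; resistances in Ω):
  Node 1: (V_1 - 5)/20 + (V_1 - 0)/150 = 0
Collecting terms: 0.05667 × V_1 = 0.25  =>  V_1 = 4.412 V
I_R2 = (V_1 - V_2)/R2 = (4.412 - 0)/150 = 0.02941 A
P_R2 = I_R2² × R2 = (0.02941)² × 150 = 0.1298 W

Final answer: 0.1298 W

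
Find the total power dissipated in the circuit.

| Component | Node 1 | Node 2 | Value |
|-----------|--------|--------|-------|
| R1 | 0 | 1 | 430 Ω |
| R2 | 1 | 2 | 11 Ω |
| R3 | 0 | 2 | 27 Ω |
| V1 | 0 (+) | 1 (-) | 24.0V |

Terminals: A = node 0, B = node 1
Nodal analysis, taking node 1 as the 0 V reference.
Source V1 fixes V_0 = 24 V.
KCL at each unknown node (sum of currents leaving = 0; resistances in Ω):
  Node 2: (V_2 - 0)/11 + (V_2 - 24)/27 = 0
Collecting terms: 0.1279 × V_2 = 0.8889  =>  V_2 = 6.947 V
Power in each resistor, P = (ΔV)²/R:
  P_R1 = (24 - 0)²/430 = 1.34 W
  P_R2 = (0 - 6.947)²/11 = 4.388 W
  P_R3 = (24 - 6.947)²/27 = 10.77 W
P_total = P_R1 + P_R2 + P_R3 = 16.5 W

Final answer: 16.5 W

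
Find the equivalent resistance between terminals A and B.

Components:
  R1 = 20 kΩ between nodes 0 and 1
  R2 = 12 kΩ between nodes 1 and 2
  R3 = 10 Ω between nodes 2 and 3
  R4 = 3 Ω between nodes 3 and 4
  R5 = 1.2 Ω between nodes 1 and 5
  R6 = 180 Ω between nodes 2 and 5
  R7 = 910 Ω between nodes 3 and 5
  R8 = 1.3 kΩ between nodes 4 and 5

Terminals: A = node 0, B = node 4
The network is not a plain series/parallel combination. Inject a 1 A test current into terminal A (node 0) and return it from terminal B (node 4); then R_eq = V_A / (1 A).
Nodal analysis, taking node 4 as the 0 V reference.
Current source I_test pushes 1 A into node 0 and draws it out of node 4.
KCL at each unknown node (sum of currents leaving = 0; resistances in Ω):
  Node 0: (V_0 - V_1)/20000 - 1 = 0
  Node 1: (V_1 - V_0)/20000 + (V_1 - V_2)/12000 + (V_1 - V_5)/1.2 = 0
  Node 2: (V_2 - V_1)/12000 + (V_2 - V_3)/10 + (V_2 - V_5)/180 = 0
  Node 3: (V_3 - V_2)/10 + (V_3 - 0)/3 + (V_3 - V_5)/910 = 0
  Node 5: (V_5 - V_1)/1.2 + (V_5 - V_2)/180 + (V_5 - V_3)/910 + (V_5 - 0)/1300 = 0
Collecting terms (coefficients in siemens):
  0.00005·V_0 - 0.00005·V_1 = 1
  0.8335·V_1 - 0.00005·V_0 - 0.00008333·V_2 - 0.8333·V_5 = 0
  0.1056·V_2 - 0.00008333·V_1 - 0.1·V_3 - 0.005556·V_5 = 0
  0.4344·V_3 - 0.1·V_2 - 0.001099·V_5 = 0
  0.8408·V_5 - 0.8333·V_1 - 0.005556·V_2 - 0.001099·V_3 = 0
Solving these 5 simultaneous equations (Gaussian elimination) gives:
  V_0 = 20140 V, V_1 = 142.3 V, V_2 = 10.07 V, V_3 = 2.674 V
  V_5 = 141.1 V
R_eq = V_0 / 1 A = 20140 Ω = 20.14 kΩ

Final answer: 20.14 kΩ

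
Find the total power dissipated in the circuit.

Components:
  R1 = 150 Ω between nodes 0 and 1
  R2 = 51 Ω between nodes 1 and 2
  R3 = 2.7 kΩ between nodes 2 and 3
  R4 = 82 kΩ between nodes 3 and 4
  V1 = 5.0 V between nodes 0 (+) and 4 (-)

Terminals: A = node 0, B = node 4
Nodal analysis, taking node 4 as the 0 V reference.
Source V1 fixes V_0 = 5 V.
KCL at each unknown node (sum of currents leaving = 0; resistances in Ω):
  Node 1: (V_1 - 5)/150 + (V_1 - V_2)/51 = 0
  Node 2: (V_2 - V_1)/51 + (V_2 - V_3)/2700 = 0
  Node 3: (V_3 - V_2)/2700 + (V_3 - 0)/82000 = 0
Collecting terms (coefficients in siemens):
  0.02627·V_1 - 0.01961·V_2 = 0.03333
  0.01998·V_2 - 0.01961·V_1 - 0.0003704·V_3 = 0
  0.0003826·V_3 - 0.0003704·V_2 = 0
Solving these 3 simultaneous equations (Gaussian elimination) gives:
  V_1 = 4.991 V, V_2 = 4.988 V, V_3 = 4.829 V
Power in each resistor, P = (ΔV)²/R:
  P_R1 = (5 - 4.991)²/150 = 0.0000005202 W
  P_R2 = (4.991 - 4.988)²/51 = 0.0000001769 W
  P_R3 = (4.988 - 4.829)²/2700 = 0.000009364 W
  P_R4 = (4.829 - 0)²/82000 = 0.0002844 W
P_total = P_R1 + P_R2 + P_R3 + P_R4 = 0.0002945 W

Final answer: 0.0002945 W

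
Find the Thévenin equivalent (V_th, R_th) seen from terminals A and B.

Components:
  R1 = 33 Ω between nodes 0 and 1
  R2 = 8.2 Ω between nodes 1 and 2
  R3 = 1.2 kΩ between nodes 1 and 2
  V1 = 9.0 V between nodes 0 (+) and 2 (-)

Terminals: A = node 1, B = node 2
Step 1 — V_th is the open-circuit voltage V_A - V_B (nothing connected across the terminals).
Nodal analysis, taking node 2 as the 0 V reference.
Source V1 fixes V_0 = 9 V.
KCL at each unknown node (sum of currents leaving = 0; resistances in Ω):
  Node 1: (V_1 - 9)/33 + (V_1 - 0)/8.2 + (V_1 - 0)/1200 = 0
Collecting terms: 0.1531 × V_1 = 0.2727  =>  V_1 = 1.782 V
V_th = V_1 - V_2 = 1.782 - 0 = 1.782 V
Step 2 — R_th: zero the source — replace V1 by a short circuit (node 2 merges into node 0) — and find the resistance seen between A (node 1) and B (node 0).
Reduce the network between node 1 (A) and node 0 (B) by series/parallel combination:
  Rp1 = R1 ‖ R2 ‖ R3 (parallel, all between nodes 0 and 1) = 1/(1/33 + 1/8.2 + 1/1200) = 6.532 Ω
R_th = 6.532 Ω

Final answer: V_th = 1.782 V, R_th = 6.532 Ω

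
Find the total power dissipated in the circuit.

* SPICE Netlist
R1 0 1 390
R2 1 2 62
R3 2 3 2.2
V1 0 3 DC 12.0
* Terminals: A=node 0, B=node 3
Nodal analysis, taking node 3 as the 0 V reference.
Source V1 fixes V_0 = 12 V.
KCL at each unknown node (sum of currents leaving = 0; resistances in Ω):
  Node 1: (V_1 - 12)/390 + (V_1 - V_2)/62 = 0
  Node 2: (V_2 - V_1)/62 + (V_2 - 0)/2.2 = 0
Collecting terms (coefficients in siemens):
  0.01869·V_1 - 0.01613·V_2 = 0.03077
  0.4707·V_2 - 0.01613·V_1 = 0
Determinant D = (0.01869)(0.4707) - (-0.01613)(-0.01613) = 0.008538
V_1 = [(0.03077)(0.4707) - (-0.01613)(0)]/D = 1.696 V
V_2 = [(0.01869)(0) - (0.03077)(-0.01613)]/D = 0.05812 V
Power in each resistor, P = (ΔV)²/R:
  P_R1 = (12 - 1.696)²/390 = 0.2722 W
  P_R2 = (1.696 - 0.05812)²/62 = 0.04328 W
  P_R3 = (0.05812 - 0)²/2.2 = 0.001536 W
P_total = P_R1 + P_R2 + P_R3 = 0.317 W

Final answer: 0.317 W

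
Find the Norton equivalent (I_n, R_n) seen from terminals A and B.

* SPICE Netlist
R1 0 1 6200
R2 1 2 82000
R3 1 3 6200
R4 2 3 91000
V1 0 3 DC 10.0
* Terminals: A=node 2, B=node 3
Find the Thévenin equivalent first; then I_n = V_th/R_th and R_n = R_th.
Step 1 — V_th is the open-circuit voltage V_A - V_B (nothing connected across the terminals).
Nodal analysis, taking node 3 as the 0 V reference.
Source V1 fixes V_0 = 10 V.
KCL at each unknown node (sum of currents leaving = 0; resistances in Ω):
  Node 1: (V_1 - 10)/6200 + (V_1 - V_2)/82000 + (V_1 - 0)/6200 = 0
  Node 2: (V_2 - V_1)/82000 + (V_2 - 0)/91000 = 0
Collecting terms (coefficients in siemens):
  0.0003348·V_1 - 0.0000122·V_2 = 0.001613
  0.00002318·V_2 - 0.0000122·V_1 = 0
Determinant D = (0.0003348)(0.00002318) - (-0.0000122)(-0.0000122) = 0.000000007613
V_1 = [(0.001613)(0.00002318) - (-0.0000122)(0)]/D = 4.912 V
V_2 = [(0.0003348)(0) - (0.001613)(-0.0000122)]/D = 2.584 V
V_th = V_2 - V_3 = 2.584 - 0 = 2.584 V
Step 2 — R_th: zero the source — replace V1 by a short circuit (node 3 merges into node 0) — and find the resistance seen between A (node 2) and B (node 0).
Reduce the network between node 2 (A) and node 0 (B) by series/parallel combination:
  Rp1 = R1 ‖ R3 (parallel, both between nodes 0 and 1) = 1/(1/6200 + 1/6200) = 3100 Ω
  Rs1 = R2 + Rp1 (series, joined only at node 1) = 82000 + 3100 = 85100 Ω
  Rp2 = R4 ‖ Rs1 (parallel, both between nodes 0 and 2) = 1/(1/91000 + 1/85100) = 43980 Ω
R_th = 43.98 kΩ
I_n = V_th/R_th = 2.584/43980 = 0.00005875 A, and R_n = R_th = 43.98 kΩ

Final answer: I_n = 5.875e-05 A, R_n = 43.98 kΩ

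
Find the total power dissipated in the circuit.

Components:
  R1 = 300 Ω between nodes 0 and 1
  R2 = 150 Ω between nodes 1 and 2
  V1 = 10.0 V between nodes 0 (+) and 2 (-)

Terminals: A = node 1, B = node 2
Nodal analysis, taking node 2 as the 0 V reference.
Source V1 fixes V_0 = 10 V.
KCL at each unknown node (sum of currents leaving = 0; resistances in Ω):
  Node 1: (V_1 - 10)/300 + (V_1 - 0)/150 = 0
Collecting terms: 0.01 × V_1 = 0.03333  =>  V_1 = 3.333 V
Power in each resistor, P = (ΔV)²/R:
  P_R1 = (10 - 3.333)²/300 = 0.1481 W
  P_R2 = (3.333 - 0)²/150 = 0.07407 W
P_total = P_R1 + P_R2 = 0.2222 W

Final answer: 0.2222 W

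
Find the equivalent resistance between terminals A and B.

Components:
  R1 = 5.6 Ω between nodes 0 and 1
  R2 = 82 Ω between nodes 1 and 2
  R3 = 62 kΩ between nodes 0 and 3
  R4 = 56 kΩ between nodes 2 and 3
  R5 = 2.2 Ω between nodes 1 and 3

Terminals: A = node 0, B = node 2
The network is not a plain series/parallel combination. Inject a 1 A test current into terminal A (node 0) and return it from terminal B (node 2); then R_eq = V_A / (1 A).
Nodal analysis, taking node 2 as the 0 V reference.
Current source I_test pushes 1 A into node 0 and draws it out of node 2.
KCL at each unknown node (sum of currents leaving = 0; resistances in Ω):
  Node 0: (V_0 - V_1)/5.6 + (V_0 - V_3)/62000 - 1 = 0
  Node 1: (V_1 - V_0)/5.6 + (V_1 - 0)/82 + (V_1 - V_3)/2.2 = 0
  Node 3: (V_3 - V_0)/62000 + (V_3 - V_1)/2.2 + (V_3 - 0)/56000 = 0
Collecting terms (coefficients in siemens):
  0.1786·V_0 - 0.1786·V_1 - 0.00001613·V_3 = 1
  0.6453·V_1 - 0.1786·V_0 - 0.4545·V_3 = 0
  0.4546·V_3 - 0.00001613·V_0 - 0.4545·V_1 = 0
Solving these 3 simultaneous equations (Gaussian elimination) gives:
  V_0 = 87.48 V, V_1 = 81.88 V, V_3 = 81.88 V
R_eq = V_0 / 1 A = 87.48 Ω

Final answer: 87.48 Ω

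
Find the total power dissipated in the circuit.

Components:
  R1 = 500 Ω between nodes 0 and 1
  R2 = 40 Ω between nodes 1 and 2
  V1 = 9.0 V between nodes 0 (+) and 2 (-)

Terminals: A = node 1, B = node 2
Nodal analysis, taking node 2 as the 0 V reference.
Source V1 fixes V_0 = 9 V.
KCL at each unknown node (sum of currents leaving = 0; resistances in Ω):
  Node 1: (V_1 - 9)/500 + (V_1 - 0)/40 = 0
Collecting terms: 0.027 × V_1 = 0.018  =>  V_1 = 0.6667 V
Power in each resistor, P = (ΔV)²/R:
  P_R1 = (9 - 0.6667)²/500 = 0.1389 W
  P_R2 = (0.6667 - 0)²/40 = 0.01111 W
P_total = P_R1 + P_R2 = 0.15 W

Final answer: 0.15 W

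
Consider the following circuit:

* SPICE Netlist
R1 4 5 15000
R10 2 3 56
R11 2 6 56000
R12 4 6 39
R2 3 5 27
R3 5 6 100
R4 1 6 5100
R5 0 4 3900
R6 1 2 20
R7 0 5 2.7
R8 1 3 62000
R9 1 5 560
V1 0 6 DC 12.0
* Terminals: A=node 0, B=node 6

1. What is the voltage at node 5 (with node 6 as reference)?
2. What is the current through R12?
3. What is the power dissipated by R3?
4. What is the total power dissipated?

Nodal analysis, taking node 6 as the 0 V reference.
Source V1 fixes V_0 = 12 V.
KCL at each unknown node (sum of currents leaving = 0; resistances in Ω):
  Node 1: (V_1 - 0)/5100 + (V_1 - V_2)/20 + (V_1 - V_3)/62000 + (V_1 - V_5)/560 = 0
  Node 2: (V_2 - V_1)/20 + (V_2 - V_3)/56 + (V_2 - 0)/56000 = 0
  Node 3: (V_3 - V_5)/27 + (V_3 - V_1)/62000 + (V_3 - V_2)/56 = 0
  Node 4: (V_4 - V_5)/15000 + (V_4 - 12)/3900 + (V_4 - 0)/39 = 0
  Node 5: (V_5 - V_4)/15000 + (V_5 - V_3)/27 + (V_5 - 0)/100 + (V_5 - 12)/2.7 + (V_5 - V_1)/560 = 0
Collecting terms (coefficients in siemens):
  0.052·V_1 - 0.05·V_2 - 0.00001613·V_3 - 0.001786·V_5 = 0
  0.06788·V_2 - 0.05·V_1 - 0.01786·V_3 = 0
  0.05491·V_3 - 0.00001613·V_1 - 0.01786·V_2 - 0.03704·V_5 = 0
  0.02596·V_4 - 0.00006667·V_5 = 0.003077
  0.4193·V_5 - 0.001786·V_1 - 0.03704·V_3 - 0.00006667·V_4 = 4.444
Solving these 5 simultaneous equations (Gaussian elimination) gives:
  V_1 = 11.47 V, V_2 = 11.5 V, V_3 = 11.62 V, V_4 = 0.1485 V
  V_5 = 11.68 V
Part 1:
  Read off the nodal solution: V_5 = 11.68 V
Part 2:
  I_R12 = (V_4 - V_6)/R12 = (0.1485 - 0)/39 = 0.003807 A
  Magnitude: I_R12 = 0.003807 A
Part 3:
  I_R3 = (V_5 - V_6)/R3 = (11.68 - 0)/100 = 0.1168 A
  P_R3 = I_R3² × R3 = (0.1168)² × 100 = 1.363 W
Part 4:
  Power in each resistor, P = (ΔV)²/R:
    P_R1 = (0.1485 - 11.68)²/15000 = 0.008859 W
    P_R2 = (11.62 - 11.68)²/27 = 0.0001167 W
    P_R3 = (11.68 - 0)²/100 = 1.363 W
    P_R4 = (11.47 - 0)²/5100 = 0.02578 W
    P_R5 = (12 - 0.1485)²/3900 = 0.03601 W
    P_R6 = (11.47 - 11.5)²/20 = 0.00007002 W
    P_R7 = (12 - 11.68)²/2.7 = 0.03887 W
    P_R8 = (11.47 - 11.62)²/62000 = 0.0000003811 W
    P_R9 = (11.47 - 11.68)²/560 = 0.00007863 W
    P_R10 = (11.5 - 11.62)²/56 = 0.0002415 W
    P_R11 = (11.5 - 0)²/56000 = 0.002363 W
    P_R12 = (0.1485 - 0)²/39 = 0.0005653 W
  P_total = P_R1 + P_R2 + P_R3 + P_R4 + P_R5 + P_R6 + P_R7 + P_R8 + P_R9 + P_R10 + P_R11 + P_R12 = 1.476 W

Final answers:
1. V_5 = 11.68 V
2. I_R12 = 0.003807 A
3. P_R3 = 1.363 W
4. P_total = 1.476 W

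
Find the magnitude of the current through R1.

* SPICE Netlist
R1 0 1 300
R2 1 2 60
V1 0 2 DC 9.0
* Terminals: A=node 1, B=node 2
Nodal analysis, taking node 2 as the 0 V reference.
Source V1 fixes V_0 = 9 V.
KCL at each unknown node (sum of currents leaving = 0; resistances in Ω):
  Node 1: (V_1 - 9)/300 + (V_1 - 0)/60 = 0
Collecting terms: 0.02 × V_1 = 0.03  =>  V_1 = 1.5 V
I_R1 = (V_0 - V_1)/R1 = (9 - 1.5)/300 = 0.025 A
|I_R1| = 0.025 A

Final answer: |I_R1| = 0.025 A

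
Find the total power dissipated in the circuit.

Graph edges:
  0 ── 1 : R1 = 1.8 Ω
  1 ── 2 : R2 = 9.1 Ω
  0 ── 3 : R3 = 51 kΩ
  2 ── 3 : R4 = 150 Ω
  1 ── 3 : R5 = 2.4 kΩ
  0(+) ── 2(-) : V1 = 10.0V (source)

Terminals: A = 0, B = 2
Nodal analysis, taking node 2 as the 0 V reference.
Source V1 fixes V_0 = 10 V.
KCL at each unknown node (sum of currents leaving = 0; resistances in Ω):
  Node 1: (V_1 - 10)/1.8 + (V_1 - 0)/9.1 + (V_1 - V_3)/2400 = 0
  Node 3: (V_3 - 10)/51000 + (V_3 - 0)/150 + (V_3 - V_1)/2400 = 0
Collecting terms (coefficients in siemens):
  0.6659·V_1 - 0.0004167·V_3 = 5.556
  0.007103·V_3 - 0.0004167·V_1 = 0.0001961
Determinant D = (0.6659)(0.007103) - (-0.0004167)(-0.0004167) = 0.004729
V_1 = [(5.556)(0.007103) - (-0.0004167)(0.0001961)]/D = 8.344 V
V_3 = [(0.6659)(0.0001961) - (5.556)(-0.0004167)]/D = 0.5171 V
Power in each resistor, P = (ΔV)²/R:
  P_R1 = (10 - 8.344)²/1.8 = 1.524 W
  P_R2 = (8.344 - 0)²/9.1 = 7.65 W
  P_R3 = (10 - 0.5171)²/51000 = 0.001763 W
  P_R4 = (0 - 0.5171)²/150 = 0.001782 W
  P_R5 = (8.344 - 0.5171)²/2400 = 0.02552 W
P_total = P_R1 + P_R2 + P_R3 + P_R4 + P_R5 = 9.203 W

Final answer: 9.203 W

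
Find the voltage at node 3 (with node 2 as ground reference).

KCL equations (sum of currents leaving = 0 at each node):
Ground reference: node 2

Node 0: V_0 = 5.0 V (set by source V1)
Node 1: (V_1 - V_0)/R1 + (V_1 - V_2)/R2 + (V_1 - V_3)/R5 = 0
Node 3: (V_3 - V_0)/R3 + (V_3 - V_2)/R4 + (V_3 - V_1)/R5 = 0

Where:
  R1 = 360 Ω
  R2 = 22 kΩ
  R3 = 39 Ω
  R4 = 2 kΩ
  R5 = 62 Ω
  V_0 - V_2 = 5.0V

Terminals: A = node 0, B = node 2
Nodal analysis, taking node 2 as the 0 V reference.
Source V1 fixes V_0 = 5 V.
KCL at each unknown node (sum of currents leaving = 0; resistances in Ω):
  Node 1: (V_1 - 5)/360 + (V_1 - 0)/22000 + (V_1 - V_3)/62 = 0
  Node 3: (V_3 - 5)/39 + (V_3 - 0)/2000 + (V_3 - V_1)/62 = 0
Collecting terms (coefficients in siemens):
  0.01895·V_1 - 0.01613·V_3 = 0.01389
  0.04227·V_3 - 0.01613·V_1 = 0.1282
Determinant D = (0.01895)(0.04227) - (-0.01613)(-0.01613) = 0.000541
V_1 = [(0.01389)(0.04227) - (-0.01613)(0.1282)]/D = 4.908 V
V_3 = [(0.01895)(0.1282) - (0.01389)(-0.01613)]/D = 4.906 V
The requested potential is V_3 = 4.906 V.

Final answer: V_3 = 4.906 V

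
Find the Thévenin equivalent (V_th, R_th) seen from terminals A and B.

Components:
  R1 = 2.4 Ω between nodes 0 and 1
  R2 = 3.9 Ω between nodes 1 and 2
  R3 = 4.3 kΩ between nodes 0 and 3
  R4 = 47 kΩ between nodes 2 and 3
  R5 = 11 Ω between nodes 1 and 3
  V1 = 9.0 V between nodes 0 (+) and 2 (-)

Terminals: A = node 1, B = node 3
Step 1 — V_th is the open-circuit voltage V_A - V_B (nothing connected across the terminals).
Nodal analysis, taking node 2 as the 0 V reference.
Source V1 fixes V_0 = 9 V.
KCL at each unknown node (sum of currents leaving = 0; resistances in Ω):
  Node 1: (V_1 - 9)/2.4 + (V_1 - 0)/3.9 + (V_1 - V_3)/11 = 0
  Node 3: (V_3 - 9)/4300 + (V_3 - 0)/47000 + (V_3 - V_1)/11 = 0
Collecting terms (coefficients in siemens):
  0.764·V_1 - 0.09091·V_3 = 3.75
  0.09116·V_3 - 0.09091·V_1 = 0.002093
Determinant D = (0.764)(0.09116) - (-0.09091)(-0.09091) = 0.06138
V_1 = [(3.75)(0.09116) - (-0.09091)(0.002093)]/D = 5.572 V
V_3 = [(0.764)(0.002093) - (3.75)(-0.09091)]/D = 5.58 V
V_th = V_1 - V_3 = 5.572 - 5.58 = -0.007443 V
Step 2 — R_th: zero the source — replace V1 by a short circuit (node 2 merges into node 0) — and find the resistance seen between A (node 1) and B (node 3).
Reduce the network between node 1 (A) and node 3 (B) by series/parallel combination:
  Rp1 = R1 ‖ R2 (parallel, both between nodes 0 and 1) = 1/(1/2.4 + 1/3.9) = 1.486 Ω
  Rp2 = R3 ‖ R4 (parallel, both between nodes 0 and 3) = 1/(1/4300 + 1/47000) = 3940 Ω
  Rs1 = Rp1 + Rp2 (series, joined only at node 0) = 1.486 + 3940 = 3941 Ω
  Rp3 = R5 ‖ Rs1 (parallel, both between nodes 1 and 3) = 1/(1/11 + 1/3941) = 10.97 Ω
R_th = 10.97 Ω

Final answer: V_th = -0.007443 V, R_th = 10.97 Ω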